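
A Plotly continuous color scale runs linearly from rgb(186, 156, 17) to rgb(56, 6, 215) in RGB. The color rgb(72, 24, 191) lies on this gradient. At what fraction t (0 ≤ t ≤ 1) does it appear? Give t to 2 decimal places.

0.88

Invert the lerp on the B channel (largest span, 198): t = (191 − 17) / (215 − 17) = 174/198 = 0.87879.
Check on R: (72 − 186)/(56 − 186) = 0.8769 ✓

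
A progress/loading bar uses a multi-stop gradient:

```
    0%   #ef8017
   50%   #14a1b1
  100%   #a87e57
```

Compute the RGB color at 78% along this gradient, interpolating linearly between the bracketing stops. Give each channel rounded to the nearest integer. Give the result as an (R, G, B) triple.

78% lies between the 50% and 100% stops, so the local fraction is t = (78 − 50)/(100 − 50) = 28/50 ≈ 0.56.
#14a1b1 → (20, 161, 177); #a87e57 → (168, 126, 87).
R = 20 + 0.56 × (168 − 20) = 102.88 → 103
G = 161 + 0.56 × (126 − 161) = 141.4 → 141
B = 177 + 0.56 × (87 − 177) = 126.6 → 127

(103, 141, 127)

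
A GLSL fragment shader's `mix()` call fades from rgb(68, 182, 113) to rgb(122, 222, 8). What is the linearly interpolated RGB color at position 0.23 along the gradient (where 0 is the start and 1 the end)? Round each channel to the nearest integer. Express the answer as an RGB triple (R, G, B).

R = 68 + 0.23 × (122 − 68) = 68 + 0.23 × 54 = 80.42 → 80
G = 182 + 0.23 × (222 − 182) = 182 + 0.23 × 40 = 191.2 → 191
B = 113 + 0.23 × (8 − 113) = 113 + 0.23 × -105 = 88.85 → 89
So the blended color is (80, 191, 89), about #50bf59.

(80, 191, 89)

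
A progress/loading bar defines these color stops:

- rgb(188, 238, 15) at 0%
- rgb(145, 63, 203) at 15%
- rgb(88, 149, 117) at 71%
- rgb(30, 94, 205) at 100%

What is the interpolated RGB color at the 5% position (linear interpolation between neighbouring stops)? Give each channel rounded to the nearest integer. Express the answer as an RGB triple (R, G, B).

(174, 180, 78)

5% lies between the 0% and 15% stops, so the local fraction is t = (5 − 0)/(15 − 0) = 5/15 ≈ 0.3333.
R = 188 + 0.3333 × (145 − 188) = 173.668 → 174
G = 238 + 0.3333 × (63 − 238) = 179.673 → 180
B = 15 + 0.3333 × (203 − 15) = 77.66 → 78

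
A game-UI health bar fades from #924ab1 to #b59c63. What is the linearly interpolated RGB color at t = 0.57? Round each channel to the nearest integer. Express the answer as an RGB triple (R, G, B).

#924ab1 → (146, 74, 177); #b59c63 → (181, 156, 99).
R = 146 + 0.57 × (181 − 146) = 146 + 0.57 × 35 = 165.95 → 166
G = 74 + 0.57 × (156 − 74) = 74 + 0.57 × 82 = 120.74 → 121
B = 177 + 0.57 × (99 − 177) = 177 + 0.57 × -78 = 132.54 → 133

(166, 121, 133)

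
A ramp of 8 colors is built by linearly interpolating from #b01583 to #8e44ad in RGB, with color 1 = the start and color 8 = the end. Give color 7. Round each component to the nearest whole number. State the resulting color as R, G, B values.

With 8 swatches and endpoints inclusive, swatch 7 sits at t = (7 − 1)/(8 − 1) = 6/7 ≈ 0.8571.
#b01583 → (176, 21, 131); #8e44ad → (142, 68, 173).
R = 176 + 0.8571 × (142 − 176) = 146.859 → 147
G = 21 + 0.8571 × (68 − 21) = 61.284 → 61
B = 131 + 0.8571 × (173 − 131) = 166.998 → 167

(147, 61, 167)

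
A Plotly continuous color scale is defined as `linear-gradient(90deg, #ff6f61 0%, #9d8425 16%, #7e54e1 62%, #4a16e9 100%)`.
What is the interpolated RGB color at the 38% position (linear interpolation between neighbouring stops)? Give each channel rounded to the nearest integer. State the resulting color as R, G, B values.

38% lies between the 16% and 62% stops, so the local fraction is t = (38 − 16)/(62 − 16) = 22/46 ≈ 0.4783.
#9d8425 → (157, 132, 37); #7e54e1 → (126, 84, 225).
R = 157 + 0.4783 × (126 − 157) = 142.173 → 142
G = 132 + 0.4783 × (84 − 132) = 109.042 → 109
B = 37 + 0.4783 × (225 − 37) = 126.92 → 127

(142, 109, 127)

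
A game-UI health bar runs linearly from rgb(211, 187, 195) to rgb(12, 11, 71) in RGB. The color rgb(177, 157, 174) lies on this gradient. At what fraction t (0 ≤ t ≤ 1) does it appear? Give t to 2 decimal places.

Invert the lerp on the R channel (largest span, 199): t = (177 − 211) / (12 − 211) = -34/-199 = 0.17085.
Check on G: (157 − 187)/(11 − 187) = 0.1705 ✓

0.17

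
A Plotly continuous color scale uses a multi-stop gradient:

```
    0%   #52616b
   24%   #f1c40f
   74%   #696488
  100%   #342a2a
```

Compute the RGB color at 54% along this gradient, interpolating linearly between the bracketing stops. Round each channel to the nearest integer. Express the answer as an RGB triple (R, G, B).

54% lies between the 24% and 74% stops, so the local fraction is t = (54 − 24)/(74 − 24) = 30/50 ≈ 0.6.
#f1c40f → (241, 196, 15); #696488 → (105, 100, 136).
R = 241 + 0.6 × (105 − 241) = 159.4 → 159
G = 196 + 0.6 × (100 − 196) = 138.4 → 138
B = 15 + 0.6 × (136 − 15) = 87.6 → 88

(159, 138, 88)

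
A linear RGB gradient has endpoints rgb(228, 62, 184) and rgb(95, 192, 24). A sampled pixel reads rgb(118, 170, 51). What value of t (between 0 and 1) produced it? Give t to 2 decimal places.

0.83

Invert the lerp on the B channel (largest span, 160): t = (51 − 184) / (24 − 184) = -133/-160 = 0.83125.
Check on R: (118 − 228)/(95 − 228) = 0.8271 ✓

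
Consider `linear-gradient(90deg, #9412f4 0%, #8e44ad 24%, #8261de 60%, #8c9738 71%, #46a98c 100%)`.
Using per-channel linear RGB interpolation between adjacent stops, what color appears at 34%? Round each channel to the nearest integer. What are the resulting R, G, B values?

34% lies between the 24% and 60% stops, so the local fraction is t = (34 − 24)/(60 − 24) = 10/36 ≈ 0.2778.
#8e44ad → (142, 68, 173); #8261de → (130, 97, 222).
R = 142 + 0.2778 × (130 − 142) = 138.666 → 139
G = 68 + 0.2778 × (97 − 68) = 76.056 → 76
B = 173 + 0.2778 × (222 − 173) = 186.612 → 187

(139, 76, 187)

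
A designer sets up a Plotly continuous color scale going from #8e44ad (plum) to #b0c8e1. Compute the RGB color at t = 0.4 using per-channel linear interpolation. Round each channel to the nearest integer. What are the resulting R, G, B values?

#8e44ad → (142, 68, 173); #b0c8e1 → (176, 200, 225).
R = 142 + 0.4 × (176 − 142) = 142 + 0.4 × 34 = 155.6 → 156
G = 68 + 0.4 × (200 − 68) = 68 + 0.4 × 132 = 120.8 → 121
B = 173 + 0.4 × (225 − 173) = 173 + 0.4 × 52 = 193.8 → 194

(156, 121, 194)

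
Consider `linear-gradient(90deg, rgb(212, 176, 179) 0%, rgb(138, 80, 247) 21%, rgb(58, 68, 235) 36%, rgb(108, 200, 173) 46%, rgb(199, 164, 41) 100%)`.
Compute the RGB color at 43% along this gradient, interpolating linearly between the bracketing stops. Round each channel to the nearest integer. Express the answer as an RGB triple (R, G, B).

43% lies between the 36% and 46% stops, so the local fraction is t = (43 − 36)/(46 − 36) = 7/10 ≈ 0.7.
R = 58 + 0.7 × (108 − 58) = 93 → 93
G = 68 + 0.7 × (200 − 68) = 160.4 → 160
B = 235 + 0.7 × (173 − 235) = 191.6 → 192

(93, 160, 192)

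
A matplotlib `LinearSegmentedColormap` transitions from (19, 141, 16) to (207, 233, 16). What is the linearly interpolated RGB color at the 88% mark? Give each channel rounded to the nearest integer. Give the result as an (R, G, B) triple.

88% corresponds to t = 0.88.
R = 19 + 0.88 × (207 − 19) = 19 + 0.88 × 188 = 184.44 → 184
G = 141 + 0.88 × (233 − 141) = 141 + 0.88 × 92 = 221.96 → 222
B = 16 + 0.88 × (16 − 16) = 16 + 0.88 × 0 = 16 → 16

(184, 222, 16)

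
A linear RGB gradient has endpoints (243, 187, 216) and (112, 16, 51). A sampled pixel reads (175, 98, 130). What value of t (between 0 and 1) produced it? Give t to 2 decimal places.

0.52

Invert the lerp on the G channel (largest span, 171): t = (98 − 187) / (16 − 187) = -89/-171 = 0.52047.
Check on R: (175 − 243)/(112 − 243) = 0.5191 ✓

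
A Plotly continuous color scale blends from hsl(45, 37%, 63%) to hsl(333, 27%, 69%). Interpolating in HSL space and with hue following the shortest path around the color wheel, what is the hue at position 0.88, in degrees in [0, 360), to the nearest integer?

342

Hue: 333 − 45 = 288°, but |288| > 180 so the shorter arc goes the other way: Δh = 288 − 360 = -72°.
H = 45 + 0.88 × (-72) = -18.36 → -18 → -18 mod 360 = 342°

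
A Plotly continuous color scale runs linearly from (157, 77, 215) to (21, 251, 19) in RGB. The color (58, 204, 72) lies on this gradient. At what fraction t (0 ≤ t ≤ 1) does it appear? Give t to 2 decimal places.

0.73

Invert the lerp on the B channel (largest span, 196): t = (72 − 215) / (19 − 215) = -143/-196 = 0.72959.
Check on R: (58 − 157)/(21 − 157) = 0.7279 ✓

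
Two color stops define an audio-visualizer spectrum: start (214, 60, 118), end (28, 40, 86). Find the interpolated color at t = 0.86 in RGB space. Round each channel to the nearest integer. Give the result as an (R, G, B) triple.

(54, 43, 90)

R = 214 + 0.86 × (28 − 214) = 214 + 0.86 × -186 = 54.04 → 54
G = 60 + 0.86 × (40 − 60) = 60 + 0.86 × -20 = 42.8 → 43
B = 118 + 0.86 × (86 − 118) = 118 + 0.86 × -32 = 90.48 → 90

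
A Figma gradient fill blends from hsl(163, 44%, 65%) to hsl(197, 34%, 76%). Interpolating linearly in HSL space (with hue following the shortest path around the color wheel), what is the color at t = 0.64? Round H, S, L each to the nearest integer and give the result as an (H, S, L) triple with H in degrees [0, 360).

Hue arc: Δh = 197 − 163 = 34° (|Δh| ≤ 180, already the shorter path).
H = 163 + 0.64 × (34) = 184.76 → 185°
S = 44 + 0.64 × (34 − 44) = 37.6 → 38%
L = 65 + 0.64 × (76 − 65) = 72.04 → 72%

(185, 38, 72)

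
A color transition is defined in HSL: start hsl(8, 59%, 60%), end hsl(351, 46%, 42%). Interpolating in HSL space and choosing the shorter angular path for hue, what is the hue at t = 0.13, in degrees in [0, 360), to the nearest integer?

Hue: 351 − 8 = 343°, but |343| > 180 so the shorter arc goes the other way: Δh = 343 − 360 = -17°.
H = 8 + 0.13 × (-17) = 5.79 → 6°

6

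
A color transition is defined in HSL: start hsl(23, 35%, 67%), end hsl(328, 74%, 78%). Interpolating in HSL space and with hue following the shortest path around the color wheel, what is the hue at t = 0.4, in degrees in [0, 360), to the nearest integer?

1

Hue: 328 − 23 = 305°, but |305| > 180 so the shorter arc goes the other way: Δh = 305 − 360 = -55°.
H = 23 + 0.4 × (-55) = 1 → 1°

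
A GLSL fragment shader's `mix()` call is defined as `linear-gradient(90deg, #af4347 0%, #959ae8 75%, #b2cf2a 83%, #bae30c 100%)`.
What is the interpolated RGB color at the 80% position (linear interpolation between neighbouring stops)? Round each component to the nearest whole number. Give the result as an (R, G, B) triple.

(167, 187, 113)

80% lies between the 75% and 83% stops, so the local fraction is t = (80 − 75)/(83 − 75) = 5/8 ≈ 0.625.
#959ae8 → (149, 154, 232); #b2cf2a → (178, 207, 42).
R = 149 + 0.625 × (178 − 149) = 167.125 → 167
G = 154 + 0.625 × (207 − 154) = 187.125 → 187
B = 232 + 0.625 × (42 − 232) = 113.25 → 113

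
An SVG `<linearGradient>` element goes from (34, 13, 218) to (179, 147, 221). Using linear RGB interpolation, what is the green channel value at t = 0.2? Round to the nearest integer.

G = 13 + 0.2 × (147 − 13) = 39.8 → 40

40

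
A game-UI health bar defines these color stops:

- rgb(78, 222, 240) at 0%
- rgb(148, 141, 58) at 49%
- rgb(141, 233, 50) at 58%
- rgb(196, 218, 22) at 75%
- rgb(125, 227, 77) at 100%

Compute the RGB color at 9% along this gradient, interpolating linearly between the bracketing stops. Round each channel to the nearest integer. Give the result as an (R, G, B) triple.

(91, 207, 207)

9% lies between the 0% and 49% stops, so the local fraction is t = (9 − 0)/(49 − 0) = 9/49 ≈ 0.1837.
R = 78 + 0.1837 × (148 − 78) = 90.859 → 91
G = 222 + 0.1837 × (141 − 222) = 207.12 → 207
B = 240 + 0.1837 × (58 − 240) = 206.567 → 207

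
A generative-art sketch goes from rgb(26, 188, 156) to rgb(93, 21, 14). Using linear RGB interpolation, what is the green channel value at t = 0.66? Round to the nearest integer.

G = 188 + 0.66 × (21 − 188) = 77.78 → 78

78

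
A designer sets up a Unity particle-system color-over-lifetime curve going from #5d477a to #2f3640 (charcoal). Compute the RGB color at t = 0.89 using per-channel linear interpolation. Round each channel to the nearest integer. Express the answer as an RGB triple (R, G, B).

#5d477a → (93, 71, 122); #2f3640 → (47, 54, 64).
R = 93 + 0.89 × (47 − 93) = 93 + 0.89 × -46 = 52.06 → 52
G = 71 + 0.89 × (54 − 71) = 71 + 0.89 × -17 = 55.87 → 56
B = 122 + 0.89 × (64 − 122) = 122 + 0.89 × -58 = 70.38 → 70
So the blended color is (52, 56, 70), about #343846.

(52, 56, 70)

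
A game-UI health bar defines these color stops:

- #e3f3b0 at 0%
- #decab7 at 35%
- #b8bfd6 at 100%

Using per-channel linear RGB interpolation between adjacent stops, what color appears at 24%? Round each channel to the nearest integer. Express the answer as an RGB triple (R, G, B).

(224, 215, 181)

24% lies between the 0% and 35% stops, so the local fraction is t = (24 − 0)/(35 − 0) = 24/35 ≈ 0.6857.
#e3f3b0 → (227, 243, 176); #decab7 → (222, 202, 183).
R = 227 + 0.6857 × (222 − 227) = 223.572 → 224
G = 243 + 0.6857 × (202 − 243) = 214.886 → 215
B = 176 + 0.6857 × (183 − 176) = 180.8 → 181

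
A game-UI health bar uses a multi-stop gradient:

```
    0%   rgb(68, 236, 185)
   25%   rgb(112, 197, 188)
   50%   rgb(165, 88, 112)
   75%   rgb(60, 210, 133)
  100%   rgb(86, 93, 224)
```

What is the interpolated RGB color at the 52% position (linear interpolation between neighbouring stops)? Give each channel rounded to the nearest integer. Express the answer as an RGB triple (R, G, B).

(157, 98, 114)

52% lies between the 50% and 75% stops, so the local fraction is t = (52 − 50)/(75 − 50) = 2/25 ≈ 0.08.
R = 165 + 0.08 × (60 − 165) = 156.6 → 157
G = 88 + 0.08 × (210 − 88) = 97.76 → 98
B = 112 + 0.08 × (133 − 112) = 113.68 → 114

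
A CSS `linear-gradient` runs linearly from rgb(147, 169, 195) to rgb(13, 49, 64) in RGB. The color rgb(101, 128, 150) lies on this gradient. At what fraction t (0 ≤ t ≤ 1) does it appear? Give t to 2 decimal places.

0.34

Invert the lerp on the R channel (largest span, 134): t = (101 − 147) / (13 − 147) = -46/-134 = 0.34328.
Check on G: (128 − 169)/(49 − 169) = 0.3417 ✓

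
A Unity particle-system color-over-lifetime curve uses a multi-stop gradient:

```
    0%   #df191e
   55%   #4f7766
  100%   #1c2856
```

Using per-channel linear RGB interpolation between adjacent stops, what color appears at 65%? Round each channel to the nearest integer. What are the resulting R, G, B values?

(68, 101, 98)

65% lies between the 55% and 100% stops, so the local fraction is t = (65 − 55)/(100 − 55) = 10/45 ≈ 0.2222.
#4f7766 → (79, 119, 102); #1c2856 → (28, 40, 86).
R = 79 + 0.2222 × (28 − 79) = 67.668 → 68
G = 119 + 0.2222 × (40 − 119) = 101.446 → 101
B = 102 + 0.2222 × (86 − 102) = 98.445 → 98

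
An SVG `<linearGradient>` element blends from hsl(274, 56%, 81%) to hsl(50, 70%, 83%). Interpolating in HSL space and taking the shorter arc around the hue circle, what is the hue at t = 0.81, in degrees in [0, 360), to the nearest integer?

24

Hue: 50 − 274 = -224°, but |-224| > 180 so the shorter arc goes the other way: Δh = -224 + 360 = 136°.
H = 274 + 0.81 × (136) = 384.16 → 384 → 384 mod 360 = 24°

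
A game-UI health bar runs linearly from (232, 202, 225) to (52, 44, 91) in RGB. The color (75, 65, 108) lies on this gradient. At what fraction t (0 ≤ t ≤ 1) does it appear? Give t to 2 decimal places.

0.87

Invert the lerp on the R channel (largest span, 180): t = (75 − 232) / (52 − 232) = -157/-180 = 0.87222.
Check on G: (65 − 202)/(44 − 202) = 0.8671 ✓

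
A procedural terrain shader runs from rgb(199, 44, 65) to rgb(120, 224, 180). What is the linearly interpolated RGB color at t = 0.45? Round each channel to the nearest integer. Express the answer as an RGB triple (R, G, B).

(163, 125, 117)

R = 199 + 0.45 × (120 − 199) = 199 + 0.45 × -79 = 163.45 → 163
G = 44 + 0.45 × (224 − 44) = 44 + 0.45 × 180 = 125 → 125
B = 65 + 0.45 × (180 − 65) = 65 + 0.45 × 115 = 116.75 → 117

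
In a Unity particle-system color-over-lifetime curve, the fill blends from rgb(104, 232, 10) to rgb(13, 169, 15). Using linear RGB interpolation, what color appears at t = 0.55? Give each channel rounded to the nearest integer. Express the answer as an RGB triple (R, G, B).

(54, 197, 13)

R = 104 + 0.55 × (13 − 104) = 104 + 0.55 × -91 = 53.95 → 54
G = 232 + 0.55 × (169 − 232) = 232 + 0.55 × -63 = 197.35 → 197
B = 10 + 0.55 × (15 − 10) = 10 + 0.55 × 5 = 12.75 → 13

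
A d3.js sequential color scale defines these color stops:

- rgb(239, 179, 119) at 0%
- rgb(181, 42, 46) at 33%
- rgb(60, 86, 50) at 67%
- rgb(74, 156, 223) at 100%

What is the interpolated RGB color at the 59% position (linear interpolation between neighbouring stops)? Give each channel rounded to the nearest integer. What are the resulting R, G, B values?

59% lies between the 33% and 67% stops, so the local fraction is t = (59 − 33)/(67 − 33) = 26/34 ≈ 0.7647.
R = 181 + 0.7647 × (60 − 181) = 88.471 → 88
G = 42 + 0.7647 × (86 − 42) = 75.647 → 76
B = 46 + 0.7647 × (50 − 46) = 49.059 → 49

(88, 76, 49)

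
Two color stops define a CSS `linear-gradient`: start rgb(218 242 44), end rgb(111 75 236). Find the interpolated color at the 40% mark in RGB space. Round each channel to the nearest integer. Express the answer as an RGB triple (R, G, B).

40% corresponds to t = 0.4.
R = 218 + 0.4 × (111 − 218) = 218 + 0.4 × -107 = 175.2 → 175
G = 242 + 0.4 × (75 − 242) = 242 + 0.4 × -167 = 175.2 → 175
B = 44 + 0.4 × (236 − 44) = 44 + 0.4 × 192 = 120.8 → 121

(175, 175, 121)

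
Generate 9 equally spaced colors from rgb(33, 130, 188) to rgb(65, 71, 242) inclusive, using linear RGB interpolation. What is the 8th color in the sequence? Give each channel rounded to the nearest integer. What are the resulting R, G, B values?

With 9 swatches and endpoints inclusive, swatch 8 sits at t = (8 − 1)/(9 − 1) = 7/8 ≈ 0.875.
R = 33 + 0.875 × (65 − 33) = 61 → 61
G = 130 + 0.875 × (71 − 130) = 78.375 → 78
B = 188 + 0.875 × (242 − 188) = 235.25 → 235

(61, 78, 235)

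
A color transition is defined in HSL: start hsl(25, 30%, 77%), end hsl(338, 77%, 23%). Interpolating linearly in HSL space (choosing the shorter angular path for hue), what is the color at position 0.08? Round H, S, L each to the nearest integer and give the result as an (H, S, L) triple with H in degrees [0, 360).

Hue: 338 − 25 = 313°, but |313| > 180 so the shorter arc goes the other way: Δh = 313 − 360 = -47°.
H = 25 + 0.08 × (-47) = 21.24 → 21°
S = 30 + 0.08 × (77 − 30) = 33.76 → 34%
L = 77 + 0.08 × (23 − 77) = 72.68 → 73%

(21, 34, 73)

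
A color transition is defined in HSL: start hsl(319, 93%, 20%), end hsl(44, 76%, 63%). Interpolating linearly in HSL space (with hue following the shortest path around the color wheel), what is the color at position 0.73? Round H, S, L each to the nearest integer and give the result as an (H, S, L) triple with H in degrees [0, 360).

Hue: 44 − 319 = -275°, but |-275| > 180 so the shorter arc goes the other way: Δh = -275 + 360 = 85°.
H = 319 + 0.73 × (85) = 381.05 → 381 → 381 mod 360 = 21°
S = 93 + 0.73 × (76 − 93) = 80.59 → 81%
L = 20 + 0.73 × (63 − 20) = 51.39 → 51%

(21, 81, 51)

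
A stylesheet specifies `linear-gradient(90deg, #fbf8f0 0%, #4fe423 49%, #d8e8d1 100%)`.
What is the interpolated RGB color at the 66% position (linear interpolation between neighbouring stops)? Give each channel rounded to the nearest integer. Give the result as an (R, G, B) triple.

66% lies between the 49% and 100% stops, so the local fraction is t = (66 − 49)/(100 − 49) = 17/51 ≈ 0.3333.
#4fe423 → (79, 228, 35); #d8e8d1 → (216, 232, 209).
R = 79 + 0.3333 × (216 − 79) = 124.662 → 125
G = 228 + 0.3333 × (232 − 228) = 229.333 → 229
B = 35 + 0.3333 × (209 − 35) = 92.994 → 93

(125, 229, 93)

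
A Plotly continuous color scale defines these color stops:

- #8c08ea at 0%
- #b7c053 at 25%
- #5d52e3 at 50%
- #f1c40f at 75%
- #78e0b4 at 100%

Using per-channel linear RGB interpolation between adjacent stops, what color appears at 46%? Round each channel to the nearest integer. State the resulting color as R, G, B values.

(107, 100, 204)

46% lies between the 25% and 50% stops, so the local fraction is t = (46 − 25)/(50 − 25) = 21/25 ≈ 0.84.
#b7c053 → (183, 192, 83); #5d52e3 → (93, 82, 227).
R = 183 + 0.84 × (93 − 183) = 107.4 → 107
G = 192 + 0.84 × (82 − 192) = 99.6 → 100
B = 83 + 0.84 × (227 − 83) = 203.96 → 204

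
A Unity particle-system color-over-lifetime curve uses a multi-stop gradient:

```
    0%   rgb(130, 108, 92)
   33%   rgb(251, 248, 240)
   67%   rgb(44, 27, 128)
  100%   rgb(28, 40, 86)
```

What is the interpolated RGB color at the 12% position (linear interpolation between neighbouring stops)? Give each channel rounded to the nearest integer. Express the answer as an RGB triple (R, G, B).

(174, 159, 146)

12% lies between the 0% and 33% stops, so the local fraction is t = (12 − 0)/(33 − 0) = 12/33 ≈ 0.3636.
R = 130 + 0.3636 × (251 − 130) = 173.996 → 174
G = 108 + 0.3636 × (248 − 108) = 158.904 → 159
B = 92 + 0.3636 × (240 − 92) = 145.813 → 146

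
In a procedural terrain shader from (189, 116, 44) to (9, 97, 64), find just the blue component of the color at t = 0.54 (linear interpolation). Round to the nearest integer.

55

B = 44 + 0.54 × (64 − 44) = 54.8 → 55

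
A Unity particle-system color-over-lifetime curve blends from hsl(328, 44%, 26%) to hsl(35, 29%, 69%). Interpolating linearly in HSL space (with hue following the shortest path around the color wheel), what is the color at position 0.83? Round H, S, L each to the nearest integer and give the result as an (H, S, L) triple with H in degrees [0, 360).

Hue: 35 − 328 = -293°, but |-293| > 180 so the shorter arc goes the other way: Δh = -293 + 360 = 67°.
H = 328 + 0.83 × (67) = 383.61 → 384 → 384 mod 360 = 24°
S = 44 + 0.83 × (29 − 44) = 31.55 → 32%
L = 26 + 0.83 × (69 − 26) = 61.69 → 62%

(24, 32, 62)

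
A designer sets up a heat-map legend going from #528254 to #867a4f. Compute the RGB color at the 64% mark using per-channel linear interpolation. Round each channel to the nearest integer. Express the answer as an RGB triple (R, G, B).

(115, 125, 81)

#528254 → (82, 130, 84); #867a4f → (134, 122, 79).
64% corresponds to t = 0.64.
R = 82 + 0.64 × (134 − 82) = 82 + 0.64 × 52 = 115.28 → 115
G = 130 + 0.64 × (122 − 130) = 130 + 0.64 × -8 = 124.88 → 125
B = 84 + 0.64 × (79 − 84) = 84 + 0.64 × -5 = 80.8 → 81
So the blended color is (115, 125, 81), about #737d51.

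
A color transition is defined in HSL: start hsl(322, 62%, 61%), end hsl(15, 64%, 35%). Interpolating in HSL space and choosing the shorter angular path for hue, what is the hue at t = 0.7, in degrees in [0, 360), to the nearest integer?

359

Hue: 15 − 322 = -307°, but |-307| > 180 so the shorter arc goes the other way: Δh = -307 + 360 = 53°.
H = 322 + 0.7 × (53) = 359.1 → 359°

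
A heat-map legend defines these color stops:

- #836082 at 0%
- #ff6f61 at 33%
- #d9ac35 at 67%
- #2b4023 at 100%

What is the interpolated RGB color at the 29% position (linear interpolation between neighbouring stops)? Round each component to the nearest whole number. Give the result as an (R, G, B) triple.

(240, 109, 101)

29% lies between the 0% and 33% stops, so the local fraction is t = (29 − 0)/(33 − 0) = 29/33 ≈ 0.8788.
#836082 → (131, 96, 130); #ff6f61 → (255, 111, 97).
R = 131 + 0.8788 × (255 − 131) = 239.971 → 240
G = 96 + 0.8788 × (111 − 96) = 109.182 → 109
B = 130 + 0.8788 × (97 − 130) = 101 → 101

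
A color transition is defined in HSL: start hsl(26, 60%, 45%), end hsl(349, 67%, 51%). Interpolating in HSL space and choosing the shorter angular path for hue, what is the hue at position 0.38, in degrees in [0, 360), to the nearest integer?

12

Hue: 349 − 26 = 323°, but |323| > 180 so the shorter arc goes the other way: Δh = 323 − 360 = -37°.
H = 26 + 0.38 × (-37) = 11.94 → 12°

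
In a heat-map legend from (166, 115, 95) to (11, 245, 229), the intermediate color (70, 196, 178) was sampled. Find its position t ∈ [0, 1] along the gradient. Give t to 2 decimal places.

0.62

Invert the lerp on the R channel (largest span, 155): t = (70 − 166) / (11 − 166) = -96/-155 = 0.61935.
Check on G: (196 − 115)/(245 − 115) = 0.6231 ✓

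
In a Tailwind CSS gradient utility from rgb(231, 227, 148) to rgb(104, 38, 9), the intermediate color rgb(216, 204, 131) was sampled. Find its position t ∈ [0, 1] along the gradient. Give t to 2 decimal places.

Invert the lerp on the G channel (largest span, 189): t = (204 − 227) / (38 − 227) = -23/-189 = 0.12169.
Check on R: (216 − 231)/(104 − 231) = 0.1181 ✓

0.12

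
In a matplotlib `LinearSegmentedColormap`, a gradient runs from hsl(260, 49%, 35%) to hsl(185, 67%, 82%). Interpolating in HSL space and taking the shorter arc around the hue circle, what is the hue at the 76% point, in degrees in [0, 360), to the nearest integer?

Hue arc: Δh = 185 − 260 = -75° (|Δh| ≤ 180, already the shorter path).
H = 260 + 0.76 × (-75) = 203 → 203°

203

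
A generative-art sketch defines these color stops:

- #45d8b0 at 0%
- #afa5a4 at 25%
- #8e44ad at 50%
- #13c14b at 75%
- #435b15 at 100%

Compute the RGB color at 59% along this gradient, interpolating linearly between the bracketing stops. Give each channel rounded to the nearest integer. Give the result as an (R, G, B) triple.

(98, 113, 138)

59% lies between the 50% and 75% stops, so the local fraction is t = (59 − 50)/(75 − 50) = 9/25 ≈ 0.36.
#8e44ad → (142, 68, 173); #13c14b → (19, 193, 75).
R = 142 + 0.36 × (19 − 142) = 97.72 → 98
G = 68 + 0.36 × (193 − 68) = 113 → 113
B = 173 + 0.36 × (75 − 173) = 137.72 → 138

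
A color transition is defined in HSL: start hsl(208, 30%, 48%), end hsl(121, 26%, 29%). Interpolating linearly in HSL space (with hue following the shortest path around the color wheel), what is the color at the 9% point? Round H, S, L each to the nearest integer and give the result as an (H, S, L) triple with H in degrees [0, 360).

(200, 30, 46)

Hue arc: Δh = 121 − 208 = -87° (|Δh| ≤ 180, already the shorter path).
H = 208 + 0.09 × (-87) = 200.17 → 200°
S = 30 + 0.09 × (26 − 30) = 29.64 → 30%
L = 48 + 0.09 × (29 − 48) = 46.29 → 46%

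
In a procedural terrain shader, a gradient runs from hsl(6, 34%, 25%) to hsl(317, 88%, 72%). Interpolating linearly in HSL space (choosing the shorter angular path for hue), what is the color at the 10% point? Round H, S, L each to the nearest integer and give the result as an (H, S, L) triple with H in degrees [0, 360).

(1, 39, 30)

Hue: 317 − 6 = 311°, but |311| > 180 so the shorter arc goes the other way: Δh = 311 − 360 = -49°.
H = 6 + 0.1 × (-49) = 1.1 → 1°
S = 34 + 0.1 × (88 − 34) = 39.4 → 39%
L = 25 + 0.1 × (72 − 25) = 29.7 → 30%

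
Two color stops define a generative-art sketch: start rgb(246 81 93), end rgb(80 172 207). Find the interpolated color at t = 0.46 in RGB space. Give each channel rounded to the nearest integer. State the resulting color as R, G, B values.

(170, 123, 145)

R = 246 + 0.46 × (80 − 246) = 246 + 0.46 × -166 = 169.64 → 170
G = 81 + 0.46 × (172 − 81) = 81 + 0.46 × 91 = 122.86 → 123
B = 93 + 0.46 × (207 − 93) = 93 + 0.46 × 114 = 145.44 → 145
So the blended color is (170, 123, 145), about #aa7b91.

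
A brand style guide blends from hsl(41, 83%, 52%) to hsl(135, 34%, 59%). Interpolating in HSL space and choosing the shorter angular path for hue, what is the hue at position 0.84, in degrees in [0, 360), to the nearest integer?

Hue arc: Δh = 135 − 41 = 94° (|Δh| ≤ 180, already the shorter path).
H = 41 + 0.84 × (94) = 119.96 → 120°

120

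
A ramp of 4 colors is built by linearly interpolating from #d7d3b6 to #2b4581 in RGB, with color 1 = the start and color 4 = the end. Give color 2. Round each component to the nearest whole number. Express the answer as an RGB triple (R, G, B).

With 4 swatches and endpoints inclusive, swatch 2 sits at t = (2 − 1)/(4 − 1) = 1/3 ≈ 0.3333.
#d7d3b6 → (215, 211, 182); #2b4581 → (43, 69, 129).
R = 215 + 0.3333 × (43 − 215) = 157.672 → 158
G = 211 + 0.3333 × (69 − 211) = 163.671 → 164
B = 182 + 0.3333 × (129 − 182) = 164.335 → 164

(158, 164, 164)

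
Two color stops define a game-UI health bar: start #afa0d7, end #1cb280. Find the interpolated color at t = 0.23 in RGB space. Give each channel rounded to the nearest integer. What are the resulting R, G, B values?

(141, 164, 195)

#afa0d7 → (175, 160, 215); #1cb280 → (28, 178, 128).
R = 175 + 0.23 × (28 − 175) = 175 + 0.23 × -147 = 141.19 → 141
G = 160 + 0.23 × (178 − 160) = 160 + 0.23 × 18 = 164.14 → 164
B = 215 + 0.23 × (128 − 215) = 215 + 0.23 × -87 = 194.99 → 195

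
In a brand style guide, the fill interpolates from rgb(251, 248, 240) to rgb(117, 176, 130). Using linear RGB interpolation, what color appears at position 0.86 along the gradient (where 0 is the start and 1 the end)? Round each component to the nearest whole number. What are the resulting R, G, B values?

R = 251 + 0.86 × (117 − 251) = 251 + 0.86 × -134 = 135.76 → 136
G = 248 + 0.86 × (176 − 248) = 248 + 0.86 × -72 = 186.08 → 186
B = 240 + 0.86 × (130 − 240) = 240 + 0.86 × -110 = 145.4 → 145
So the blended color is (136, 186, 145), about #88ba91.

(136, 186, 145)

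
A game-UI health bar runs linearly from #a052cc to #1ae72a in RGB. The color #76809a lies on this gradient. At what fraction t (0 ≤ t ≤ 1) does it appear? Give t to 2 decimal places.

Invert the lerp on the B channel (largest span, 162): t = (154 − 204) / (42 − 204) = -50/-162 = 0.30864.
Check on R: (118 − 160)/(26 − 160) = 0.3134 ✓

0.31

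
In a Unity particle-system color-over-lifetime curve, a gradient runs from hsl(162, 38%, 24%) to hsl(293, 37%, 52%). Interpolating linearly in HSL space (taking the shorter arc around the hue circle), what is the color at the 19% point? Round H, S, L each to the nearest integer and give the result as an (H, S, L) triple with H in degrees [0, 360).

Hue arc: Δh = 293 − 162 = 131° (|Δh| ≤ 180, already the shorter path).
H = 162 + 0.19 × (131) = 186.89 → 187°
S = 38 + 0.19 × (37 − 38) = 37.81 → 38%
L = 24 + 0.19 × (52 − 24) = 29.32 → 29%

(187, 38, 29)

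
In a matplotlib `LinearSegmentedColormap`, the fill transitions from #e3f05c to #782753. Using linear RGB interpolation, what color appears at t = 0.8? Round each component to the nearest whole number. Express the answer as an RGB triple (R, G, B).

#e3f05c → (227, 240, 92); #782753 → (120, 39, 83).
R = 227 + 0.8 × (120 − 227) = 227 + 0.8 × -107 = 141.4 → 141
G = 240 + 0.8 × (39 − 240) = 240 + 0.8 × -201 = 79.2 → 79
B = 92 + 0.8 × (83 − 92) = 92 + 0.8 × -9 = 84.8 → 85
So the blended color is (141, 79, 85), about #8d4f55.

(141, 79, 85)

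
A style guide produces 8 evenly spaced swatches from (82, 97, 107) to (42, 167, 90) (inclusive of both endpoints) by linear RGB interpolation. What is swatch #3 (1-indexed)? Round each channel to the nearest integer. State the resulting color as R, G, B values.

(71, 117, 102)

With 8 swatches and endpoints inclusive, swatch 3 sits at t = (3 − 1)/(8 − 1) = 2/7 ≈ 0.2857.
R = 82 + 0.2857 × (42 − 82) = 70.572 → 71
G = 97 + 0.2857 × (167 − 97) = 116.999 → 117
B = 107 + 0.2857 × (90 − 107) = 102.143 → 102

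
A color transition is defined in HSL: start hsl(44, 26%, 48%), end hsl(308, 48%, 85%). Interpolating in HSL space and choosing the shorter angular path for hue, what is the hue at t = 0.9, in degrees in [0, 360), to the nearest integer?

Hue: 308 − 44 = 264°, but |264| > 180 so the shorter arc goes the other way: Δh = 264 − 360 = -96°.
H = 44 + 0.9 × (-96) = -42.4 → -42 → -42 mod 360 = 318°

318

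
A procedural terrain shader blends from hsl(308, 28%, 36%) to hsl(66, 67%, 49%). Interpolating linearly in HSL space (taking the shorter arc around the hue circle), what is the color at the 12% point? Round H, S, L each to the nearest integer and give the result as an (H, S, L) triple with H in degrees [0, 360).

(322, 33, 38)

Hue: 66 − 308 = -242°, but |-242| > 180 so the shorter arc goes the other way: Δh = -242 + 360 = 118°.
H = 308 + 0.12 × (118) = 322.16 → 322°
S = 28 + 0.12 × (67 − 28) = 32.68 → 33%
L = 36 + 0.12 × (49 − 36) = 37.56 → 38%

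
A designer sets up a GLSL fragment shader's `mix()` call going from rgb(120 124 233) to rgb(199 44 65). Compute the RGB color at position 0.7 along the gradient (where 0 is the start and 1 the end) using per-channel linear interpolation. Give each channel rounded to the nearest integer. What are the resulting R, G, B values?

R = 120 + 0.7 × (199 − 120) = 120 + 0.7 × 79 = 175.3 → 175
G = 124 + 0.7 × (44 − 124) = 124 + 0.7 × -80 = 68 → 68
B = 233 + 0.7 × (65 − 233) = 233 + 0.7 × -168 = 115.4 → 115

(175, 68, 115)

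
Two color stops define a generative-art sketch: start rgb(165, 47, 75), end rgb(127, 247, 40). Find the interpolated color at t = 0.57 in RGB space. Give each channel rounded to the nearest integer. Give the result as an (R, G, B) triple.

(143, 161, 55)

R = 165 + 0.57 × (127 − 165) = 165 + 0.57 × -38 = 143.34 → 143
G = 47 + 0.57 × (247 − 47) = 47 + 0.57 × 200 = 161 → 161
B = 75 + 0.57 × (40 − 75) = 75 + 0.57 × -35 = 55.05 → 55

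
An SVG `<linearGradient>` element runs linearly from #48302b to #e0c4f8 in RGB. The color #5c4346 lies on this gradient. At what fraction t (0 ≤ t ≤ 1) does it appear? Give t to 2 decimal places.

Invert the lerp on the B channel (largest span, 205): t = (70 − 43) / (248 − 43) = 27/205 = 0.13171.
Check on R: (92 − 72)/(224 − 72) = 0.1316 ✓

0.13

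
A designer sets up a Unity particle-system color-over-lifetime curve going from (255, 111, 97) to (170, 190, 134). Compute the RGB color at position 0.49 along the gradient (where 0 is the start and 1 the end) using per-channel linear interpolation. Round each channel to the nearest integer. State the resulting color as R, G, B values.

R = 255 + 0.49 × (170 − 255) = 255 + 0.49 × -85 = 213.35 → 213
G = 111 + 0.49 × (190 − 111) = 111 + 0.49 × 79 = 149.71 → 150
B = 97 + 0.49 × (134 − 97) = 97 + 0.49 × 37 = 115.13 → 115
So the blended color is (213, 150, 115), about #d59673.

(213, 150, 115)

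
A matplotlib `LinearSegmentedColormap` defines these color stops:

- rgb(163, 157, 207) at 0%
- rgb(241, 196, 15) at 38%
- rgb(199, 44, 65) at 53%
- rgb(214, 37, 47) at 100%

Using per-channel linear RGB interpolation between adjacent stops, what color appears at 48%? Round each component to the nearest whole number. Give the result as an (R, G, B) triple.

(213, 95, 48)

48% lies between the 38% and 53% stops, so the local fraction is t = (48 − 38)/(53 − 38) = 10/15 ≈ 0.6667.
R = 241 + 0.6667 × (199 − 241) = 212.999 → 213
G = 196 + 0.6667 × (44 − 196) = 94.662 → 95
B = 15 + 0.6667 × (65 − 15) = 48.335 → 48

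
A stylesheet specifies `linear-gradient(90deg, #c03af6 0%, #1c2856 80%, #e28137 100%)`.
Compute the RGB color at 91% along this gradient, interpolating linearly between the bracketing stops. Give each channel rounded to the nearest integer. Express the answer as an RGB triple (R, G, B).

(137, 89, 69)

91% lies between the 80% and 100% stops, so the local fraction is t = (91 − 80)/(100 − 80) = 11/20 ≈ 0.55.
#1c2856 → (28, 40, 86); #e28137 → (226, 129, 55).
R = 28 + 0.55 × (226 − 28) = 136.9 → 137
G = 40 + 0.55 × (129 − 40) = 88.95 → 89
B = 86 + 0.55 × (55 − 86) = 68.95 → 69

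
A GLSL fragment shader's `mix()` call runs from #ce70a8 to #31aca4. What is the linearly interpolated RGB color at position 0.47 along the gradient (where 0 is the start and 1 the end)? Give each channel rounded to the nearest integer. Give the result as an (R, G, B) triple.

#ce70a8 → (206, 112, 168); #31aca4 → (49, 172, 164).
R = 206 + 0.47 × (49 − 206) = 206 + 0.47 × -157 = 132.21 → 132
G = 112 + 0.47 × (172 − 112) = 112 + 0.47 × 60 = 140.2 → 140
B = 168 + 0.47 × (164 − 168) = 168 + 0.47 × -4 = 166.12 → 166

(132, 140, 166)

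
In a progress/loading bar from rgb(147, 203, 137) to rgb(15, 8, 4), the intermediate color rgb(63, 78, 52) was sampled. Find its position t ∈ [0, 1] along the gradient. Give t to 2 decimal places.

Invert the lerp on the G channel (largest span, 195): t = (78 − 203) / (8 − 203) = -125/-195 = 0.64103.
Check on R: (63 − 147)/(15 − 147) = 0.6364 ✓

0.64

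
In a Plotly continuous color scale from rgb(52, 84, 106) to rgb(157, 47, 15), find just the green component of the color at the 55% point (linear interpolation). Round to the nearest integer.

64

G = 84 + 0.55 × (47 − 84) = 63.65 → 64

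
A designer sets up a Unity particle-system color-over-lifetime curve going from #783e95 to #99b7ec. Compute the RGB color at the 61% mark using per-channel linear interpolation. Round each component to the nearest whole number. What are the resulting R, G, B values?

#783e95 → (120, 62, 149); #99b7ec → (153, 183, 236).
61% corresponds to t = 0.61.
R = 120 + 0.61 × (153 − 120) = 120 + 0.61 × 33 = 140.13 → 140
G = 62 + 0.61 × (183 − 62) = 62 + 0.61 × 121 = 135.81 → 136
B = 149 + 0.61 × (236 − 149) = 149 + 0.61 × 87 = 202.07 → 202

(140, 136, 202)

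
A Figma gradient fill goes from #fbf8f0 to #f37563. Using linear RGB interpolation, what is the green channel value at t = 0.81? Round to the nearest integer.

142

G₁ = 248 (from #fbf8f0), G₂ = 117 (from #f37563).
G = 248 + 0.81 × (117 − 248) = 141.89 → 142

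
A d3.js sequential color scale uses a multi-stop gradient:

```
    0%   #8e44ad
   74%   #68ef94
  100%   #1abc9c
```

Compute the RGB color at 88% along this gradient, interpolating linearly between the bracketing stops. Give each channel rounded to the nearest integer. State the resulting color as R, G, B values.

(62, 212, 152)

88% lies between the 74% and 100% stops, so the local fraction is t = (88 − 74)/(100 − 74) = 14/26 ≈ 0.5385.
#68ef94 → (104, 239, 148); #1abc9c → (26, 188, 156).
R = 104 + 0.5385 × (26 − 104) = 61.997 → 62
G = 239 + 0.5385 × (188 − 239) = 211.536 → 212
B = 148 + 0.5385 × (156 − 148) = 152.308 → 152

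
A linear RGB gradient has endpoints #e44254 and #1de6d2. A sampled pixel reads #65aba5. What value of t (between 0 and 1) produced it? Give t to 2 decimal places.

0.64

Invert the lerp on the R channel (largest span, 199): t = (101 − 228) / (29 − 228) = -127/-199 = 0.63819.
Check on G: (171 − 66)/(230 − 66) = 0.6402 ✓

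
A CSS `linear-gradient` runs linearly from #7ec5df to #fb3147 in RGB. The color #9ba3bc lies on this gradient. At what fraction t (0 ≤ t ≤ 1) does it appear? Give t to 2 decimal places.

Invert the lerp on the B channel (largest span, 152): t = (188 − 223) / (71 − 223) = -35/-152 = 0.23026.
Check on R: (155 − 126)/(251 − 126) = 0.232 ✓

0.23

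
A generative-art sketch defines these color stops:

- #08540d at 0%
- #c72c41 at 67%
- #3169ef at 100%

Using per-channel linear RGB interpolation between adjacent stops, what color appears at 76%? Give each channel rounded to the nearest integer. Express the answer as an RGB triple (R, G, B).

76% lies between the 67% and 100% stops, so the local fraction is t = (76 − 67)/(100 − 67) = 9/33 ≈ 0.2727.
#c72c41 → (199, 44, 65); #3169ef → (49, 105, 239).
R = 199 + 0.2727 × (49 − 199) = 158.095 → 158
G = 44 + 0.2727 × (105 − 44) = 60.635 → 61
B = 65 + 0.2727 × (239 − 65) = 112.45 → 112

(158, 61, 112)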